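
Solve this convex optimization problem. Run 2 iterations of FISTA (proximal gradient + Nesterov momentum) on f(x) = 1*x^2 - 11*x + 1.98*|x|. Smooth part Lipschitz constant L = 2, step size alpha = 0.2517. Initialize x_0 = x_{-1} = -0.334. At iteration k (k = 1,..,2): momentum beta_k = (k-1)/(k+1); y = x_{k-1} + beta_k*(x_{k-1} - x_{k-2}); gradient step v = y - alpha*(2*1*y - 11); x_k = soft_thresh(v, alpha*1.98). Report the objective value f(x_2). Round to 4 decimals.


FISTA on f(x) = 1*x^2 - 11*x + 1.98*|x|
L = 2, alpha = 0.2517
Iteration 1: beta = 0.0, y = -0.334 + 0.0*(-0.334 + 0.334) = -0.334
  grad(y) = -11.668, v = y - alpha*grad = 2.6028
  prox(v) = soft_thresh(2.6028, 0.4984) = 2.1045
Iteration 2: beta = 0.3333, y = 2.1045 + 0.3333*(2.1045 + 0.334) = 2.9173
  grad(y) = -5.1654, v = y - alpha*grad = 4.2174
  prox(v) = soft_thresh(4.2174, 0.4984) = 3.7191
f(x_2) = 1*3.7191^2 - 11*3.7191 + 1.98*|3.7191| = -19.7145


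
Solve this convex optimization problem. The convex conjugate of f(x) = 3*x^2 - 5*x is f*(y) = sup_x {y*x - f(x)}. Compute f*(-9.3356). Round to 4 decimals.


f*(y) = sup_x {y*x - a*x^2 - b*x} = sup_x {(y-b)*x - a*x^2}
FOC: (y - b) - 2a*x = 0 => x* = (y - b)/(2a)
x* = (-9.3356 + 5)/(2*3) = -0.7226
f*(-9.3356) = (y-b)^2/(4a) = (-9.3356 + 5)^2/(4*3)
= 18.7974/12 = 1.5665


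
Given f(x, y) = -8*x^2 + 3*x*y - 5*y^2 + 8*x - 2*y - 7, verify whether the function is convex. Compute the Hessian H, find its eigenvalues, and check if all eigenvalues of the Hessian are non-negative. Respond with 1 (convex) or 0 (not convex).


The Hessian of f(x,y) = -8*x^2 + 3*x*y - 5*y^2 + 8*x - 2*y - 7 is:
H = [[-16, 3], [3, -10]]
Trace = -16 - 10 = -26
Determinant = -16*-10 - (3)^2 = 151
Discriminant = (-26)^2 - 4*151 = 72.0
Eigenvalues: lambda_1 = -17.2426, lambda_2 = -8.7574
The function is not convex.

0


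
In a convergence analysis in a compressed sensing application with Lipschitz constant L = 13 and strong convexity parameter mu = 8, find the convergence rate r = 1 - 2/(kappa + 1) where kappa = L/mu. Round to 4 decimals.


Step 1: Compute the condition number.
kappa = L/mu = 13/8 = 1.625
Step 2: Compute the convergence rate.
r = 1 - 2/(kappa + 1) = 1 - 2*mu/(L + mu) = (L - mu)/(L + mu) = 5/21 = 0.2381


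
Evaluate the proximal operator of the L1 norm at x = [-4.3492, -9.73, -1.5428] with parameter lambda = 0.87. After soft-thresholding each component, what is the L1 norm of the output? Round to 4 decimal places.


Soft-thresholding with lambda = 0.87:
prox(-4.3492) = sign(-4.3492)*max(|-4.3492| - 0.87, 0) = -3.4792
prox(-9.73) = sign(-9.73)*max(|-9.73| - 0.87, 0) = -8.86
prox(-1.5428) = sign(-1.5428)*max(|-1.5428| - 0.87, 0) = -0.6728
prox(x) = [-3.4792, -8.86, -0.6728]
||prox(x)||_1 = 3.4792 + 8.86 + 0.6728 = 13.012


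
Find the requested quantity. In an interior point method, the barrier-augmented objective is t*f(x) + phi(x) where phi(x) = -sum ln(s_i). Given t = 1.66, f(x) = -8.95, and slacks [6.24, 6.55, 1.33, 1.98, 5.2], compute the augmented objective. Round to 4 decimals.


Step 1: Compute log-barrier.
ln values: [1.831, 1.8795, 0.2852, 0.6831, 1.6487]
phi = -(1.831 + 1.8795 + 0.2852 + 0.6831 + 1.6487) = -6.3274
Step 2: Compute augmented objective.
t*f(x) = 1.66*-8.95 = -14.857
Total = -14.857 - 6.3274 = -21.1844


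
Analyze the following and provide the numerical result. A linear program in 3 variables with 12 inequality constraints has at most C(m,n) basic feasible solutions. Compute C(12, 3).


Each vertex corresponds to some choice of n active constraints out of m, so the number of vertices is at most C(m, n) = m! / (n!(m-n)!).
m = 12, n = 3
Numerator: 12 * 11 * 10
Denominator: 3! = 6
C(12, 3) = 220


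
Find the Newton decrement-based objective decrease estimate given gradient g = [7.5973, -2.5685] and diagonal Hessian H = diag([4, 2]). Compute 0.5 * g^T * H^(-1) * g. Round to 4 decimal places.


Step 1: H is diagonal, so H^(-1) * g = [1.8993, -1.2843].
Step 2: g^T H^(-1) g = sum_i g_i^2 / H_ii
  = (7.5973)^2/4 + (-2.5685)^2/2
  = 14.4297 + 3.2986 = 17.7283
Step 3: Objective decrease = 0.5 * g^T H^(-1) g = 8.8642


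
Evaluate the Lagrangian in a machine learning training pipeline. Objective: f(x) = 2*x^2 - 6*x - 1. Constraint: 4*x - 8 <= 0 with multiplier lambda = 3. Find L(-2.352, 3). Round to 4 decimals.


Step 1: Evaluate f(x).
f(-2.352) = 2*(-2.352)^2 - 6*(-2.352) - 1 = 24.1758
Step 2: Evaluate g(x).
g(-2.352) = 4*-2.352 - 8 = -17.408
Step 3: Compute Lagrangian.
L = 24.1758 + 3*-17.408 = -28.0482


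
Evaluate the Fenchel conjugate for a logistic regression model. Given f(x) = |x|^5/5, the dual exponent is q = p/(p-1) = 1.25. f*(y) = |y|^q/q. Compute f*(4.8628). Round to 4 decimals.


The conjugate exponent q satisfies 1/p + 1/q = 1.
p = 5, so q = 5/(5 - 1) = 1.25
|y|^q = 4.8628^1.25 = 7.2212
f*(4.8628) = 7.2212 / 1.25 = 5.7769


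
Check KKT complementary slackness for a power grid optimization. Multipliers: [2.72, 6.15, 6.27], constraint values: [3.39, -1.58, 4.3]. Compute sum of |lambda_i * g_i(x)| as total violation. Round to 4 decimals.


KKT complementary slackness check:
lambda_1 * g_1 = 2.72 * 3.39 = 9.2208
lambda_2 * g_2 = 6.15 * -1.58 = -9.717
lambda_3 * g_3 = 6.27 * 4.3 = 26.961
Total violation = 9.2208 + 9.717 + 26.961 = 45.8988


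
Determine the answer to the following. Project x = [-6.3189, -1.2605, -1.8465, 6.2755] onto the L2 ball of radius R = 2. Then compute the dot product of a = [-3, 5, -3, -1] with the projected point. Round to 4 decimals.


Step 1: Compute ||x|| (intermediates to 6 decimals).
||x|| = sqrt((-6.3189)^2 + (-1.2605)^2 + (-1.8465)^2 + 6.2755^2) = 9.181983
Step 2: Project.
Since ||x|| > R, scale = R/||x|| = 2/9.181983 = 0.217818, proj(x) = scale * x
proj(x) = [-1.37637, -0.27456, -0.402201, 1.366917]
Step 3: Dot product.
a^T * proj(x) = -3*(-1.37637) + 5*(-0.27456) - 3*(-0.402201) - 1*1.366917 = 2.596


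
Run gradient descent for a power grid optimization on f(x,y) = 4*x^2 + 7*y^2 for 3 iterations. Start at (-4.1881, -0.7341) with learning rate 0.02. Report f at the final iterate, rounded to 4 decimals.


Gradient descent on f(x,y) = 4*x^2 + 7*y^2.
Starting point: (-4.1881, -0.7341), alpha = 0.02
Step 1: grad_x = 2*4*-4.1881 = -33.5048, grad_y = 2*7*-0.7341 = -10.2774
  x_1 = -4.1881 - 0.02*-33.5048 = -3.518
  y_1 = -0.7341 - 0.02*-10.2774 = -0.5286
Step 2: grad_x = 2*4*-3.518 = -28.144, grad_y = 2*7*-0.5286 = -7.3997
  x_2 = -3.518 - 0.02*-28.144 = -2.9551
  y_2 = -0.5286 - 0.02*-7.3997 = -0.3806
Step 3: grad_x = 2*4*-2.9551 = -23.641, grad_y = 2*7*-0.3806 = -5.3278
  x_3 = -2.9551 - 0.02*-23.641 = -2.4823
  y_3 = -0.3806 - 0.02*-5.3278 = -0.274
f(-2.4823, -0.274) = 4*(-2.4823)^2 + 7*(-0.274)^2 = 25.1729


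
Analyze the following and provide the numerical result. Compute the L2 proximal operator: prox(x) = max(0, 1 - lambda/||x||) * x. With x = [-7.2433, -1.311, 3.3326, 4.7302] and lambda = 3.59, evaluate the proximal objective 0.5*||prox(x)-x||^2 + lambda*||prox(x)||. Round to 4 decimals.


Step 1: Compute ||x||.
||x|| = 9.363
Step 2: Compute scaling factor.
scale = max(0, 1 - 3.59/9.363) = 0.6166
Step 3: prox(x) = [-4.466, -0.8083, 2.0548, 2.9165]
||prox(x)|| = 5.773
Step 4: Proximal objective.
0.5*||prox-x||^2 = 6.4441
lambda*||prox|| = 20.7251
Total = 27.169


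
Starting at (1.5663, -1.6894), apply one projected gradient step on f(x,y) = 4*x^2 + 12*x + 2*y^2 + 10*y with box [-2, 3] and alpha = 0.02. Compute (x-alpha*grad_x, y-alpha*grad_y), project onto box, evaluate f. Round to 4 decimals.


Step 1: Compute gradient at (1.5663, -1.6894).
grad_x = 2*4*1.5663 + 12 = 24.5304
grad_y = 2*2*-1.6894 + 10 = 3.2424
Step 2: Gradient step.
x_raw = 1.5663 - 0.02*24.5304 = 1.0757
y_raw = -1.6894 - 0.02*3.2424 = -1.7542
Step 3: Project onto [-2, 3].
x_proj = clip(1.0757) = 1.0757
y_proj = clip(-1.7542) = -1.7542
Step 4: Evaluate f.
f(1.0757, -1.7542) = 6.149


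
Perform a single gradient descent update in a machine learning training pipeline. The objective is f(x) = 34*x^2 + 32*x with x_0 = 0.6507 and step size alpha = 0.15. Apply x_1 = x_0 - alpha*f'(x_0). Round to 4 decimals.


We compute the gradient at x_0 and apply the update.
f'(x) = 68*x + 32
f'(0.6507) = 68*0.6507 + 32 = 76.2476
x_1 = 0.6507 - 0.15*76.2476 = -10.7864


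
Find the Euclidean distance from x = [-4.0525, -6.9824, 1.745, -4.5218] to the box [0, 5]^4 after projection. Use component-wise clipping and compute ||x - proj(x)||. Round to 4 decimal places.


Project each component onto [0, 5].
clip(-4.0525) = 0.0, clip(-6.9824) = 0.0, clip(1.745) = 1.745, clip(-4.5218) = 0.0
Projection = [0.0, 0.0, 1.745, 0.0]
Squared diffs: [16.4228, 48.7539, 0.0, 20.4467]
Distance = sqrt(85.6234) = 9.2533


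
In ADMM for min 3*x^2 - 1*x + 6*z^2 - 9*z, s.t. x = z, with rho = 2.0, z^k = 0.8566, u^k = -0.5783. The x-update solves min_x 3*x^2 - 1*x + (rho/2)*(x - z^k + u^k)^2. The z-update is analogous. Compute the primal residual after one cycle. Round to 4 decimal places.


ADMM iteration with rho = 2.0, z^k = 0.8566, u^k = -0.5783
Step 1: x-update.
Minimize 3*x^2 - 1*x + (2.0/2)*(x - 0.8566 - 0.5783)^2
FOC: (2*3 + 2.0)*x = 1 + 2.0*(0.8566 + 0.5783)
x^{k+1} = 0.4837
Step 2: z-update.
Minimize 6*z^2 - 9*z + (2.0/2)*(0.4837 - z - 0.5783)^2
FOC: (2*6 + 2.0)*z = 9 + 2.0*(0.4837 - 0.5783)
z^{k+1} = 0.6293
Step 3: u-update.
u^{k+1} = -0.5783 + 0.4837 - 0.6293 = -0.7239
Step 4: Primal residual = |0.4837 - 0.6293| = 0.1456


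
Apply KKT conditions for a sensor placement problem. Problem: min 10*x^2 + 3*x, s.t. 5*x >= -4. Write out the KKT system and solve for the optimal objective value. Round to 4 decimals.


Step 1: Try lambda = 0 (constraint inactive).
Stationarity: 2*10*x + 3 = 0
x* = -3/(2*10) = -0.15
Check constraint: 5*-0.15 = -0.75 >= -4 -- satisfied.
Step 2: Compute optimal value.
f(x*) = 10*(-0.15)^2 + 3*(-0.15) = -0.225


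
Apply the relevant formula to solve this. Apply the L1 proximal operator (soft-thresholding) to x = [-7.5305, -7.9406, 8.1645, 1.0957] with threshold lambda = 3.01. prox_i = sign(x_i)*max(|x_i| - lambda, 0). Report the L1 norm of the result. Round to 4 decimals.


Soft-thresholding with lambda = 3.01:
prox(-7.5305) = sign(-7.5305)*max(|-7.5305| - 3.01, 0) = -4.5205
prox(-7.9406) = sign(-7.9406)*max(|-7.9406| - 3.01, 0) = -4.9306
prox(8.1645) = sign(8.1645)*max(|8.1645| - 3.01, 0) = 5.1545
prox(1.0957) = sign(1.0957)*max(|1.0957| - 3.01, 0) = 0.0
prox(x) = [-4.5205, -4.9306, 5.1545, 0.0]
||prox(x)||_1 = 4.5205 + 4.9306 + 5.1545 + 0.0 = 14.6056


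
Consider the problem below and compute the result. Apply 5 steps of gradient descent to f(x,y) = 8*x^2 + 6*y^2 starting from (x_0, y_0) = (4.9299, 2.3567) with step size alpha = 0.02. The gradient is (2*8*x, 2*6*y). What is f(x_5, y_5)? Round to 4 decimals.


Gradient descent on f(x,y) = 8*x^2 + 6*y^2.
Starting point: (4.9299, 2.3567), alpha = 0.02
Step 1: grad_x = 2*8*4.9299 = 78.8784, grad_y = 2*6*2.3567 = 28.2804
  x_1 = 4.9299 - 0.02*78.8784 = 3.3523
  y_1 = 2.3567 - 0.02*28.2804 = 1.7911
Step 2: grad_x = 2*8*3.3523 = 53.6373, grad_y = 2*6*1.7911 = 21.4931
  x_2 = 3.3523 - 0.02*53.6373 = 2.2796
  y_2 = 1.7911 - 0.02*21.4931 = 1.3612
Step 3: grad_x = 2*8*2.2796 = 36.4734, grad_y = 2*6*1.3612 = 16.3348
  x_3 = 2.2796 - 0.02*36.4734 = 1.5501
  y_3 = 1.3612 - 0.02*16.3348 = 1.0345
Step 4: grad_x = 2*8*1.5501 = 24.8019, grad_y = 2*6*1.0345 = 12.4144
  x_4 = 1.5501 - 0.02*24.8019 = 1.0541
  y_4 = 1.0345 - 0.02*12.4144 = 0.7862
Step 5: grad_x = 2*8*1.0541 = 16.8653, grad_y = 2*6*0.7862 = 9.435
  x_5 = 1.0541 - 0.02*16.8653 = 0.7168
  y_5 = 0.7862 - 0.02*9.435 = 0.5975
f(0.7168, 0.5975) = 8*0.7168^2 + 6*0.5975^2 = 6.2525


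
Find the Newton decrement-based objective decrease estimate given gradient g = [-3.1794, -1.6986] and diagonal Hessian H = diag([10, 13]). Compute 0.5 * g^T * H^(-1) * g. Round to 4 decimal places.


Step 1: H is diagonal, so H^(-1) * g = [-0.3179, -0.1307].
Step 2: g^T H^(-1) g = sum_i g_i^2 / H_ii
  = (-3.1794)^2/10 + (-1.6986)^2/13
  = 1.0109 + 0.2219 = 1.2328
Step 3: Objective decrease = 0.5 * g^T H^(-1) g = 0.6164


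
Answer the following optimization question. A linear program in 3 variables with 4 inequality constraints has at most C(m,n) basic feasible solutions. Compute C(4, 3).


Each vertex corresponds to some choice of n active constraints out of m, so the number of vertices is at most C(m, n) = m! / (n!(m-n)!).
m = 4, n = 3
Numerator: 4 * 3 * 2
Denominator: 3! = 6
C(4, 3) = 4


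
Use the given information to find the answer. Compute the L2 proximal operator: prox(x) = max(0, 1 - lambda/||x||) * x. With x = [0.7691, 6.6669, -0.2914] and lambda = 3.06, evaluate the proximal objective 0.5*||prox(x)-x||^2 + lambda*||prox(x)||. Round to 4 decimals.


Step 1: Compute ||x||.
||x|| = 6.7174
Step 2: Compute scaling factor.
scale = max(0, 1 - 3.06/6.7174) = 0.5445
Step 3: prox(x) = [0.4188, 3.6299, -0.1587]
||prox(x)|| = 3.6574
Step 4: Proximal objective.
0.5*||prox-x||^2 = 4.6818
lambda*||prox|| = 11.1916
Total = 15.8736


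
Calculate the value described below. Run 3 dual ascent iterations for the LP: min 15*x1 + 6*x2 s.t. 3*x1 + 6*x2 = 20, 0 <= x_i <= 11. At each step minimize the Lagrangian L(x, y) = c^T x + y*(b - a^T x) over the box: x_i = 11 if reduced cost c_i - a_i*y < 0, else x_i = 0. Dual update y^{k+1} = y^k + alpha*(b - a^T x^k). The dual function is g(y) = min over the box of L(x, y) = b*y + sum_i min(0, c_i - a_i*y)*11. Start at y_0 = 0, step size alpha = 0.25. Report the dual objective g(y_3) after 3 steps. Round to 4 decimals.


Dual ascent for LP: min 15*x1 + 6*x2, 3*x1 + 6*x2 = 20, 0 <= x_i <= 11
Step 1: y^k = 0.0, reduced costs: (15.0, 6.0)
  x^k = (0.0, 0.0), subgradient = b - a^T x = 20.0
  y^{k+1} = 0.0 + 0.25*20.0 = 5.0
Step 2: y^k = 5.0, reduced costs: (0.0, -24.0)
  x^k = (0.0, 11.0), subgradient = b - a^T x = -46.0
  y^{k+1} = 5.0 + 0.25*-46.0 = -6.5
Step 3: y^k = -6.5, reduced costs: (34.5, 45.0)
  x^k = (0.0, 0.0), subgradient = b - a^T x = 20.0
  y^{k+1} = -6.5 + 0.25*20.0 = -1.5
Dual objective at y_3 = -1.5: reduced costs (19.5, 15.0), box minimizer x = (0.0, 0.0)
g(y_3) = b*y + (c1 - a1*y)*x1 + (c2 - a2*y)*x2 = 20*(-1.5) + 19.5*0.0 + 15.0*0.0 = -30.0 + 0.0 + 0.0 = -30.0


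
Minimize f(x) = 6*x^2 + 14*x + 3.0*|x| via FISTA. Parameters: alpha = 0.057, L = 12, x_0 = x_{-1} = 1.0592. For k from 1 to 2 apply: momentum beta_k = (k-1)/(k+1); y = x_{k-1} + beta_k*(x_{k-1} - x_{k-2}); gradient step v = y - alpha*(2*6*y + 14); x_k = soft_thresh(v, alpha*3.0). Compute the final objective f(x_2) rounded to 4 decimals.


FISTA on f(x) = 6*x^2 + 14*x + 3.0*|x|
L = 12, alpha = 0.057
Iteration 1: beta = 0.0, y = 1.0592 + 0.0*(1.0592 - 1.0592) = 1.0592
  grad(y) = 26.7104, v = y - alpha*grad = -0.4633
  prox(v) = soft_thresh(-0.4633, 0.171) = -0.2923
Iteration 2: beta = 0.3333, y = -0.2923 + 0.3333*(-0.2923 - 1.0592) = -0.7428
  grad(y) = 5.0865, v = y - alpha*grad = -1.0327
  prox(v) = soft_thresh(-1.0327, 0.171) = -0.8617
f(x_2) = 6*(-0.8617)^2 + 14*(-0.8617) + 3.0*|-0.8617| = -5.0236


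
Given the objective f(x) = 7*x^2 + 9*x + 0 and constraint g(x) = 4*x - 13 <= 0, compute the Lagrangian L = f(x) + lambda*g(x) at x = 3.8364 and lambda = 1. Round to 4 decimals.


Step 1: Evaluate f(x).
f(3.8364) = 7*3.8364^2 + 9*3.8364 + 0 = 137.5534
Step 2: Evaluate g(x).
g(3.8364) = 4*3.8364 - 13 = 2.3456
Step 3: Compute Lagrangian.
L = 137.5534 + 1*2.3456 = 139.899


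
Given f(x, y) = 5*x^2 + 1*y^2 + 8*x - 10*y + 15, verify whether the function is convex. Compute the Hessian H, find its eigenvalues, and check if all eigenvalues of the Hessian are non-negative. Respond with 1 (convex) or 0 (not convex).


The Hessian of f(x,y) = 5*x^2 + 1*y^2 + 8*x - 10*y + 15 is:
H = [[10, 0], [0, 2]]
Trace = 10 + 2 = 12
Determinant = 10*2 - (0)^2 = 20
Discriminant = (12)^2 - 4*20 = 64.0
Eigenvalues: lambda_1 = 2.0, lambda_2 = 10.0
The function is convex.

1


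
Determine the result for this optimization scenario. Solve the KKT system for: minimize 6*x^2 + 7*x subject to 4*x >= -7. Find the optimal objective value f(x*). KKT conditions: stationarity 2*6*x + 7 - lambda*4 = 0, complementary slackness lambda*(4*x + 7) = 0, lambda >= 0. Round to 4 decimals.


Step 1: Try lambda = 0 (constraint inactive).
Stationarity: 2*6*x + 7 = 0
x* = -7/(2*6) = -7/12 = -0.5833 (rounded; the exact value -7/12 is used below)
Check constraint: 4*-0.5833 = -2.3332 >= -7 -- satisfied.
Step 2: Compute optimal value.
f(x*) = 6*(-7/12)^2 + 7*(-7/12) = -2.0417


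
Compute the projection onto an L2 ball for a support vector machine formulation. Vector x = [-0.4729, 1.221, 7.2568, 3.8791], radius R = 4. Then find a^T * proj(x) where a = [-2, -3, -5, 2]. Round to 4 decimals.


Step 1: Compute ||x|| (intermediates to 6 decimals).
||x|| = sqrt((-0.4729)^2 + 1.221^2 + 7.2568^2 + 3.8791^2) = 8.332049
Step 2: Project.
Since ||x|| > R, scale = R/||x|| = 4/8.332049 = 0.480074, proj(x) = scale * x
proj(x) = [-0.227027, 0.58617, 3.483801, 1.862255]
Step 3: Dot product.
a^T * proj(x) = -2*(-0.227027) - 3*0.58617 - 5*3.483801 + 2*1.862255 = -14.999


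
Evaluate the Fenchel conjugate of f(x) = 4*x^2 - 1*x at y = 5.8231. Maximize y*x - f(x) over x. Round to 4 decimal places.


f*(y) = sup_x {y*x - a*x^2 - b*x} = sup_x {(y-b)*x - a*x^2}
FOC: (y - b) - 2a*x = 0 => x* = (y - b)/(2a)
x* = (5.8231 + 1)/(2*4) = 0.8529
f*(5.8231) = (y-b)^2/(4a) = (5.8231 + 1)^2/(4*4)
= 46.5547/16 = 2.9097


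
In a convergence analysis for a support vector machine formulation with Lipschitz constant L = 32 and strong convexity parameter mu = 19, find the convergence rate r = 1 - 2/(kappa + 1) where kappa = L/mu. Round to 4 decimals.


Step 1: Compute the condition number.
kappa = L/mu = 32/19 = 1.6842
Step 2: Compute the convergence rate.
r = 1 - 2/(kappa + 1) = 1 - 2*mu/(L + mu) = (L - mu)/(L + mu) = 13/51 = 0.2549


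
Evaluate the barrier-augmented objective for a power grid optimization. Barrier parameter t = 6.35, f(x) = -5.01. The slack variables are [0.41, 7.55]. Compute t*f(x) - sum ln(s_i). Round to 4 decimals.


Step 1: Compute log-barrier.
ln values: [-0.8916, 2.0215]
phi = -(-0.8916 + 2.0215) = -1.1299
Step 2: Compute augmented objective.
t*f(x) = 6.35*-5.01 = -31.8135
Total = -31.8135 - 1.1299 = -32.9434


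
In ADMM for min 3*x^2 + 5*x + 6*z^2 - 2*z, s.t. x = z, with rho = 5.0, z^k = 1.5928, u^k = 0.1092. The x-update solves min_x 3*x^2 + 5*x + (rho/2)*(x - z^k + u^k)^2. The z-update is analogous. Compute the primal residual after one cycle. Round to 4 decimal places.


ADMM iteration with rho = 5.0, z^k = 1.5928, u^k = 0.1092
Step 1: x-update.
Minimize 3*x^2 + 5*x + (5.0/2)*(x - 1.5928 + 0.1092)^2
FOC: (2*3 + 5.0)*x = -5 + 5.0*(1.5928 - 0.1092)
x^{k+1} = 0.2198
Step 2: z-update.
Minimize 6*z^2 - 2*z + (5.0/2)*(0.2198 - z + 0.1092)^2
FOC: (2*6 + 5.0)*z = 2 + 5.0*(0.2198 + 0.1092)
z^{k+1} = 0.2144
Step 3: u-update.
u^{k+1} = 0.1092 + 0.2198 - 0.2144 = 0.1146
Step 4: Primal residual = |0.2198 - 0.2144| = 0.0054


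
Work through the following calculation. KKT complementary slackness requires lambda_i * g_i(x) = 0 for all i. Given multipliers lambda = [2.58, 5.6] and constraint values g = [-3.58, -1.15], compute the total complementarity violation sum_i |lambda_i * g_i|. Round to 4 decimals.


KKT complementary slackness check:
lambda_1 * g_1 = 2.58 * -3.58 = -9.2364
lambda_2 * g_2 = 5.6 * -1.15 = -6.44
Total violation = 9.2364 + 6.44 = 15.6764


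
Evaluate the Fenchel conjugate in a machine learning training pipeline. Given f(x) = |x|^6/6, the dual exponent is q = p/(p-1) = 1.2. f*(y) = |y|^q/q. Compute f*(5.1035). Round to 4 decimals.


The conjugate exponent q satisfies 1/p + 1/q = 1.
p = 6, so q = 6/(6 - 1) = 1.2
|y|^q = 5.1035^1.2 = 7.0704
f*(5.1035) = 7.0704 / 1.2 = 5.892


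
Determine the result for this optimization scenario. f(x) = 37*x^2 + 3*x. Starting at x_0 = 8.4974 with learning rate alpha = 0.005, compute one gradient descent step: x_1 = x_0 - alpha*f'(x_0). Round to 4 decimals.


We compute the gradient at x_0 and apply the update.
f'(x) = 74*x + 3
f'(8.4974) = 74*8.4974 + 3 = 631.8076
x_1 = 8.4974 - 0.005*631.8076 = 5.3384


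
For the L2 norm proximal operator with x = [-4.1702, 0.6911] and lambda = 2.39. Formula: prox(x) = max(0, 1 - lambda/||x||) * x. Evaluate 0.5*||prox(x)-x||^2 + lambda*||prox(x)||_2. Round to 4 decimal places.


Step 1: Compute ||x||.
||x|| = 4.2271
Step 2: Compute scaling factor.
scale = max(0, 1 - 2.39/4.2271) = 0.4346
Step 3: prox(x) = [-1.8124, 0.3004]
||prox(x)|| = 1.8371
Step 4: Proximal objective.
0.5*||prox-x||^2 = 2.8561
lambda*||prox|| = 4.3907
Total = 7.2467


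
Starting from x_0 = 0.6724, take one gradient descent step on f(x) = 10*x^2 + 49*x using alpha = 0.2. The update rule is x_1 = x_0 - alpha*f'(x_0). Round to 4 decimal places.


We compute the gradient at x_0 and apply the update.
f'(x) = 20*x + 49
f'(0.6724) = 20*0.6724 + 49 = 62.448
x_1 = 0.6724 - 0.2*62.448 = -11.8172


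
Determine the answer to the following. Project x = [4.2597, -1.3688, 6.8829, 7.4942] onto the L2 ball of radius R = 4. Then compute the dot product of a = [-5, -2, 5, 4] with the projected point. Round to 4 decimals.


Step 1: Compute ||x|| (intermediates to 6 decimals).
||x|| = sqrt(4.2597^2 + (-1.3688)^2 + 6.8829^2 + 7.4942^2) = 11.115575
Step 2: Project.
Since ||x|| > R, scale = R/||x|| = 4/11.115575 = 0.359855, proj(x) = scale * x
proj(x) = [1.532874, -0.49257, 2.476846, 2.696825]
Step 3: Dot product.
a^T * proj(x) = -5*1.532874 - 2*(-0.49257) + 5*2.476846 + 4*2.696825 = 16.4923


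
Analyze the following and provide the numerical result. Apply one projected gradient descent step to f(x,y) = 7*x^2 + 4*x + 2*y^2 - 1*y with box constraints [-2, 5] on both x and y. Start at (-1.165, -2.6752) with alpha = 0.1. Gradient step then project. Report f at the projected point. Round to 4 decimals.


Step 1: Compute gradient at (-1.165, -2.6752).
grad_x = 2*7*-1.165 + 4 = -12.31
grad_y = 2*2*-2.6752 - 1 = -11.7008
Step 2: Gradient step.
x_raw = -1.165 - 0.1*-12.31 = 0.066
y_raw = -2.6752 - 0.1*-11.7008 = -1.5051
Step 3: Project onto [-2, 5].
x_proj = clip(0.066) = 0.066
y_proj = clip(-1.5051) = -1.5051
Step 4: Evaluate f.
f(0.066, -1.5051) = 6.3304


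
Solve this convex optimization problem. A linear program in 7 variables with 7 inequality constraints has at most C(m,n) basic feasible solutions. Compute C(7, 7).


Each vertex corresponds to some choice of n active constraints out of m, so the number of vertices is at most C(m, n) = m! / (n!(m-n)!).
m = 7, n = 7
Numerator: 7 * 6 * 5 * 4 * 3 * 2 * 1
Denominator: 7! = 5040
C(7, 7) = 1


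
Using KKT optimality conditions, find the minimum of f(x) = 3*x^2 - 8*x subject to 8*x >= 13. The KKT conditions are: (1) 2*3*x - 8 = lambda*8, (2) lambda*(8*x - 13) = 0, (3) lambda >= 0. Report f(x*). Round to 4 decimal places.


Step 1: Try lambda = 0 (constraint inactive).
x_unc = 8/(2*3) = 1.3333
Check: 8*1.3333 = 10.6664 < 13 -- violated!
Step 2: Constraint must be active: 8*x = 13
x* = 13/8 = 1.625
lambda = (2*3*1.625 - 8)/8 = 0.2188
Step 3: Compute optimal value.
f(x*) = 3*1.625^2 - 8*1.625 = -5.0781


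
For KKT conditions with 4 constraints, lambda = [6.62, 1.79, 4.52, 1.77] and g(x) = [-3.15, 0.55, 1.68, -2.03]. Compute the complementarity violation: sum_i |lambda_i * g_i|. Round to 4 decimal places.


KKT complementary slackness check:
lambda_1 * g_1 = 6.62 * -3.15 = -20.853
lambda_2 * g_2 = 1.79 * 0.55 = 0.9845
lambda_3 * g_3 = 4.52 * 1.68 = 7.5936
lambda_4 * g_4 = 1.77 * -2.03 = -3.5931
Total violation = 20.853 + 0.9845 + 7.5936 + 3.5931 = 33.0242


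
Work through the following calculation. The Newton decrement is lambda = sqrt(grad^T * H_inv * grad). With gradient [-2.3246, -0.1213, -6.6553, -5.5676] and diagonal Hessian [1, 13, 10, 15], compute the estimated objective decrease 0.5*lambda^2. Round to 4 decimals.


Step 1: H is diagonal, so H^(-1) * g = [-2.3246, -0.0093, -0.6655, -0.3712].
Step 2: g^T H^(-1) g = sum_i g_i^2 / H_ii
  = (-2.3246)^2/1 + (-0.1213)^2/13 + (-6.6553)^2/10 + (-5.5676)^2/15
  = 5.4038 + 0.0011 + 4.4293 + 2.0665 = 11.9007
Step 3: Objective decrease = 0.5 * g^T H^(-1) g = 5.9504


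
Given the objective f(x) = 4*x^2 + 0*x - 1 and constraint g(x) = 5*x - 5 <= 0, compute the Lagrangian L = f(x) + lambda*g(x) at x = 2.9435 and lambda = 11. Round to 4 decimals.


Step 1: Evaluate f(x).
f(2.9435) = 4*2.9435^2 + 0*2.9435 - 1 = 33.6568
Step 2: Evaluate g(x).
g(2.9435) = 5*2.9435 - 5 = 9.7175
Step 3: Compute Lagrangian.
L = 33.6568 + 11*9.7175 = 140.5493


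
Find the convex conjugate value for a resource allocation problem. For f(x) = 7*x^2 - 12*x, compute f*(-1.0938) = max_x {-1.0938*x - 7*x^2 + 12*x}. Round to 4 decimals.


f*(y) = sup_x {y*x - a*x^2 - b*x} = sup_x {(y-b)*x - a*x^2}
FOC: (y - b) - 2a*x = 0 => x* = (y - b)/(2a)
x* = (-1.0938 + 12)/(2*7) = 0.779
f*(-1.0938) = (y-b)^2/(4a) = (-1.0938 + 12)^2/(4*7)
= 118.9452/28 = 4.248


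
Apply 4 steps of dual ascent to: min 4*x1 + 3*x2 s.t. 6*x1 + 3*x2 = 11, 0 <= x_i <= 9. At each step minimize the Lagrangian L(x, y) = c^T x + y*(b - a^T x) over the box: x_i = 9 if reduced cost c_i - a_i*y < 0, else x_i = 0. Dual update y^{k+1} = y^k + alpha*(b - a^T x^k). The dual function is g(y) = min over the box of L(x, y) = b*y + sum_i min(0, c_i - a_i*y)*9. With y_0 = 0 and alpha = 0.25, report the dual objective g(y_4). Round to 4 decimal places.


Dual ascent for LP: min 4*x1 + 3*x2, 6*x1 + 3*x2 = 11, 0 <= x_i <= 9
Step 1: y^k = 0.0, reduced costs: (4.0, 3.0)
  x^k = (0.0, 0.0), subgradient = b - a^T x = 11.0
  y^{k+1} = 0.0 + 0.25*11.0 = 2.75
Step 2: y^k = 2.75, reduced costs: (-12.5, -5.25)
  x^k = (9.0, 9.0), subgradient = b - a^T x = -70.0
  y^{k+1} = 2.75 + 0.25*-70.0 = -14.75
Step 3: y^k = -14.75, reduced costs: (92.5, 47.25)
  x^k = (0.0, 0.0), subgradient = b - a^T x = 11.0
  y^{k+1} = -14.75 + 0.25*11.0 = -12.0
Step 4: y^k = -12.0, reduced costs: (76.0, 39.0)
  x^k = (0.0, 0.0), subgradient = b - a^T x = 11.0
  y^{k+1} = -12.0 + 0.25*11.0 = -9.25
Dual objective at y_4 = -9.25: reduced costs (59.5, 30.75), box minimizer x = (0.0, 0.0)
g(y_4) = b*y + (c1 - a1*y)*x1 + (c2 - a2*y)*x2 = 11*(-9.25) + 59.5*0.0 + 30.75*0.0 = -101.75 + 0.0 + 0.0 = -101.75


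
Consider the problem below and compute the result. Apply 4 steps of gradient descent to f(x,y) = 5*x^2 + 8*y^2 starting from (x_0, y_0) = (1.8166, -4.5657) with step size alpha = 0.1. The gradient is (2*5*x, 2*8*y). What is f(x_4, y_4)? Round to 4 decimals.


Gradient descent on f(x,y) = 5*x^2 + 8*y^2.
Starting point: (1.8166, -4.5657), alpha = 0.1
Step 1: grad_x = 2*5*1.8166 = 18.166, grad_y = 2*8*-4.5657 = -73.0512
  x_1 = 1.8166 - 0.1*18.166 = -0.0
  y_1 = -4.5657 - 0.1*-73.0512 = 2.7394
Step 2: grad_x = 2*5*-0.0 = -0.0, grad_y = 2*8*2.7394 = 43.8307
  x_2 = -0.0 - 0.1*-0.0 = 0.0
  y_2 = 2.7394 - 0.1*43.8307 = -1.6437
Step 3: grad_x = 2*5*0.0 = 0.0, grad_y = 2*8*-1.6437 = -26.2984
  x_3 = 0.0 - 0.1*0.0 = 0.0
  y_3 = -1.6437 - 0.1*-26.2984 = 0.9862
Step 4: grad_x = 2*5*0.0 = 0.0, grad_y = 2*8*0.9862 = 15.7791
  x_4 = 0.0 - 0.1*0.0 = 0.0
  y_4 = 0.9862 - 0.1*15.7791 = -0.5917
f(0.0, -0.5917) = 5*0.0^2 + 8*(-0.5917)^2 = 2.801


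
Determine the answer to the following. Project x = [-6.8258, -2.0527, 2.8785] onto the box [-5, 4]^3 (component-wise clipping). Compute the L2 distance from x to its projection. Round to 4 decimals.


Project each component onto [-5, 4].
clip(-6.8258) = -5.0, clip(-2.0527) = -2.0527, clip(2.8785) = 2.8785
Projection = [-5.0, -2.0527, 2.8785]
Squared diffs: [3.3335, 0.0, 0.0]
Distance = sqrt(3.3335) = 1.8258


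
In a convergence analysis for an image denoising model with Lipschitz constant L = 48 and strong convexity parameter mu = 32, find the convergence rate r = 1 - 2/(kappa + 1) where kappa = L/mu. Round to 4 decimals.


Step 1: Compute the condition number.
kappa = L/mu = 48/32 = 1.5
Step 2: Compute the convergence rate.
r = 1 - 2/(kappa + 1) = 1 - 2*mu/(L + mu) = (L - mu)/(L + mu) = 16/80 = 0.2


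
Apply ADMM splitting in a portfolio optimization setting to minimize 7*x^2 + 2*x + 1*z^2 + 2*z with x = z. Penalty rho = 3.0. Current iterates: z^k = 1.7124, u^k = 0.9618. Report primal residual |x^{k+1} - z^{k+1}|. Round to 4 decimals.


ADMM iteration with rho = 3.0, z^k = 1.7124, u^k = 0.9618
Step 1: x-update.
Minimize 7*x^2 + 2*x + (3.0/2)*(x - 1.7124 + 0.9618)^2
FOC: (2*7 + 3.0)*x = -2 + 3.0*(1.7124 - 0.9618)
x^{k+1} = 0.0148
Step 2: z-update.
Minimize 1*z^2 + 2*z + (3.0/2)*(0.0148 - z + 0.9618)^2
FOC: (2*1 + 3.0)*z = -2 + 3.0*(0.0148 + 0.9618)
z^{k+1} = 0.186
Step 3: u-update.
u^{k+1} = 0.9618 + 0.0148 - 0.186 = 0.7906
Step 4: Primal residual = |0.0148 - 0.186| = 0.1712


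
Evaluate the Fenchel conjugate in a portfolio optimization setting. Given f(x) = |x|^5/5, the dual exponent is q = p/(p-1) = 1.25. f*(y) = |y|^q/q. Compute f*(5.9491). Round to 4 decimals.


The conjugate exponent q satisfies 1/p + 1/q = 1.
p = 5, so q = 5/(5 - 1) = 1.25
|y|^q = 5.9491^1.25 = 9.291
f*(5.9491) = 9.291 / 1.25 = 7.4328


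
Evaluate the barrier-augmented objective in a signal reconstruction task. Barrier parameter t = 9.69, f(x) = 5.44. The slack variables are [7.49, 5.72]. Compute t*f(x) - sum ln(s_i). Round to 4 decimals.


Step 1: Compute log-barrier.
ln values: [2.0136, 1.744]
phi = -(2.0136 + 1.744) = -3.7575
Step 2: Compute augmented objective.
t*f(x) = 9.69*5.44 = 52.7136
Total = 52.7136 - 3.7575 = 48.9561


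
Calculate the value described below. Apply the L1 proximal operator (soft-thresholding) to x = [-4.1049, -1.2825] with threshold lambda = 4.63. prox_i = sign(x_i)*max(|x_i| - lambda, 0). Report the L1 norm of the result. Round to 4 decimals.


Soft-thresholding with lambda = 4.63:
prox(-4.1049) = sign(-4.1049)*max(|-4.1049| - 4.63, 0) = 0.0
prox(-1.2825) = sign(-1.2825)*max(|-1.2825| - 4.63, 0) = 0.0
prox(x) = [0.0, 0.0]
||prox(x)||_1 = 0.0 + 0.0 = 0.0


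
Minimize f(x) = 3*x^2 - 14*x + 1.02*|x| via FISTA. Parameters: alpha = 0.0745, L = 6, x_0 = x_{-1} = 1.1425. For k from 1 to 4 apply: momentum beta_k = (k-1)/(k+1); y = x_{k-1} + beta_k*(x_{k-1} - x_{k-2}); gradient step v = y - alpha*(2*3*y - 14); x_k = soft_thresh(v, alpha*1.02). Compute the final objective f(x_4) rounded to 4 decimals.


FISTA on f(x) = 3*x^2 - 14*x + 1.02*|x|
L = 6, alpha = 0.0745
Iteration 1: beta = 0.0, y = 1.1425 + 0.0*(1.1425 - 1.1425) = 1.1425
  grad(y) = -7.145, v = y - alpha*grad = 1.6748
  prox(v) = soft_thresh(1.6748, 0.076) = 1.5988
Iteration 2: beta = 0.3333, y = 1.5988 + 0.3333*(1.5988 - 1.1425) = 1.7509
  grad(y) = -3.4945, v = y - alpha*grad = 2.0113
  prox(v) = soft_thresh(2.0113, 0.076) = 1.9353
Iteration 3: beta = 0.5, y = 1.9353 + 0.5*(1.9353 - 1.5988) = 2.1035
  grad(y) = -1.379, v = y - alpha*grad = 2.2062
  prox(v) = soft_thresh(2.2062, 0.076) = 2.1302
Iteration 4: beta = 0.6, y = 2.1302 + 0.6*(2.1302 - 1.9353) = 2.2472
  grad(y) = -0.5166, v = y - alpha*grad = 2.2857
  prox(v) = soft_thresh(2.2857, 0.076) = 2.2097
f(x_4) = 3*2.2097^2 - 14*2.2097 + 1.02*|2.2097| = -14.0336


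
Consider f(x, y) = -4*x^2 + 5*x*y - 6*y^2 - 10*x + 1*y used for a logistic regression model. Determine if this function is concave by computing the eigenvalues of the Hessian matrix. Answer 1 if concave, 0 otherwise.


The Hessian of f(x,y) = -4*x^2 + 5*x*y - 6*y^2 - 10*x + 1*y is:
H = [[-8, 5], [5, -12]]
Trace = -8 - 12 = -20
Determinant = -8*-12 - (5)^2 = 71
Discriminant = (-20)^2 - 4*71 = 116.0
Eigenvalues: lambda_1 = -15.3852, lambda_2 = -4.6148
The function is concave.

1


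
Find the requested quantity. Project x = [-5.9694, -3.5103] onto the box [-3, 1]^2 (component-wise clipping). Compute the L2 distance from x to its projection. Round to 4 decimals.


Project each component onto [-3, 1].
clip(-5.9694) = -3.0, clip(-3.5103) = -3.0
Projection = [-3.0, -3.0]
Squared diffs: [8.8173, 0.2604]
Distance = sqrt(9.0777) = 3.0129


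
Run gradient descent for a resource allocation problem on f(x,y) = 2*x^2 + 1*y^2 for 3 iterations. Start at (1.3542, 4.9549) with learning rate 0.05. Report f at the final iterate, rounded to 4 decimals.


Gradient descent on f(x,y) = 2*x^2 + 1*y^2.
Starting point: (1.3542, 4.9549), alpha = 0.05
Step 1: grad_x = 2*2*1.3542 = 5.4168, grad_y = 2*1*4.9549 = 9.9098
  x_1 = 1.3542 - 0.05*5.4168 = 1.0834
  y_1 = 4.9549 - 0.05*9.9098 = 4.4594
Step 2: grad_x = 2*2*1.0834 = 4.3334, grad_y = 2*1*4.4594 = 8.9188
  x_2 = 1.0834 - 0.05*4.3334 = 0.8667
  y_2 = 4.4594 - 0.05*8.9188 = 4.0135
Step 3: grad_x = 2*2*0.8667 = 3.4668, grad_y = 2*1*4.0135 = 8.0269
  x_3 = 0.8667 - 0.05*3.4668 = 0.6934
  y_3 = 4.0135 - 0.05*8.0269 = 3.6121
f(0.6934, 3.6121) = 2*0.6934^2 + 1*3.6121^2 = 14.0089


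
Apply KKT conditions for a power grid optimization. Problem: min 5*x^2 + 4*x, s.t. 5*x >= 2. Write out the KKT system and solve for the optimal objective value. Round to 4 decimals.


Step 1: Try lambda = 0 (constraint inactive).
x_unc = -4/(2*5) = -0.4
Check: 5*-0.4 = -2.0 < 2 -- violated!
Step 2: Constraint must be active: 5*x = 2
x* = 2/5 = 0.4
lambda = (2*5*0.4 + 4)/5 = 1.6
Step 3: Compute optimal value.
f(x*) = 5*0.4^2 + 4*0.4 = 2.4


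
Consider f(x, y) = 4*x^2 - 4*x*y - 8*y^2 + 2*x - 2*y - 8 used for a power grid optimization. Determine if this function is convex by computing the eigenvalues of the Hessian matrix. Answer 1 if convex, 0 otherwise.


The Hessian of f(x,y) = 4*x^2 - 4*x*y - 8*y^2 + 2*x - 2*y - 8 is:
H = [[8, -4], [-4, -16]]
Trace = 8 - 16 = -8
Determinant = 8*-16 - (-4)^2 = -144
Discriminant = (-8)^2 - 4*-144 = 640.0
Eigenvalues: lambda_1 = -16.6491, lambda_2 = 8.6491
The function is not convex.

0


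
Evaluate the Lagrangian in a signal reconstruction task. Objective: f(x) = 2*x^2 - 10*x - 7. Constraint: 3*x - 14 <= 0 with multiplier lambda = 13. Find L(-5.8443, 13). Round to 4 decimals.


Step 1: Evaluate f(x).
f(-5.8443) = 2*(-5.8443)^2 - 10*(-5.8443) - 7 = 119.7547
Step 2: Evaluate g(x).
g(-5.8443) = 3*-5.8443 - 14 = -31.5329
Step 3: Compute Lagrangian.
L = 119.7547 + 13*-31.5329 = -290.173


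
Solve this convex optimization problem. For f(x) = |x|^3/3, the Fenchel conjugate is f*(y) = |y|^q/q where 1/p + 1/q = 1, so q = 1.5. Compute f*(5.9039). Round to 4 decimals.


The conjugate exponent q satisfies 1/p + 1/q = 1.
p = 3, so q = 3/(3 - 1) = 1.5
|y|^q = 5.9039^1.5 = 14.3453
f*(5.9039) = 14.3453 / 1.5 = 9.5635


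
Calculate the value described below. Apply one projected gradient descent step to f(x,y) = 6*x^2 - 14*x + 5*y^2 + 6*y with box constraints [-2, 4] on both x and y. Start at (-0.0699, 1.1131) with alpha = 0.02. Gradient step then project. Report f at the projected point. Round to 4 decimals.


Step 1: Compute gradient at (-0.0699, 1.1131).
grad_x = 2*6*-0.0699 - 14 = -14.8388
grad_y = 2*5*1.1131 + 6 = 17.131
Step 2: Gradient step.
x_raw = -0.0699 - 0.02*-14.8388 = 0.2269
y_raw = 1.1131 - 0.02*17.131 = 0.7705
Step 3: Project onto [-2, 4].
x_proj = clip(0.2269) = 0.2269
y_proj = clip(0.7705) = 0.7705
Step 4: Evaluate f.
f(0.2269, 0.7705) = 4.7236


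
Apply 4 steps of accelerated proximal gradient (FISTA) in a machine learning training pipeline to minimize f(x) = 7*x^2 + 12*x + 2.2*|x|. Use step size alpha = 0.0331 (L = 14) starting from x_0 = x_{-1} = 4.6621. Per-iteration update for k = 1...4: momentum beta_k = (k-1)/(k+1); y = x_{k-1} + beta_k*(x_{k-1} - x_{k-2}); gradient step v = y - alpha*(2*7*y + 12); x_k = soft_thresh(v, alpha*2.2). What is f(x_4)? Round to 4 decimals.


FISTA on f(x) = 7*x^2 + 12*x + 2.2*|x|
L = 14, alpha = 0.0331
Iteration 1: beta = 0.0, y = 4.6621 + 0.0*(4.6621 - 4.6621) = 4.6621
  grad(y) = 77.2694, v = y - alpha*grad = 2.1045
  prox(v) = soft_thresh(2.1045, 0.0728) = 2.0317
Iteration 2: beta = 0.3333, y = 2.0317 + 0.3333*(2.0317 - 4.6621) = 1.1549
  grad(y) = 28.1679, v = y - alpha*grad = 0.2225
  prox(v) = soft_thresh(0.2225, 0.0728) = 0.1497
Iteration 3: beta = 0.5, y = 0.1497 + 0.5*(0.1497 - 2.0317) = -0.7913
  grad(y) = 0.9215, v = y - alpha*grad = -0.8218
  prox(v) = soft_thresh(-0.8218, 0.0728) = -0.749
Iteration 4: beta = 0.6, y = -0.749 + 0.6*(-0.749 - 0.1497) = -1.2882
  grad(y) = -6.0349, v = y - alpha*grad = -1.0885
  prox(v) = soft_thresh(-1.0885, 0.0728) = -1.0156
f(x_4) = 7*(-1.0156)^2 + 12*(-1.0156) + 2.2*|-1.0156| = -2.7326


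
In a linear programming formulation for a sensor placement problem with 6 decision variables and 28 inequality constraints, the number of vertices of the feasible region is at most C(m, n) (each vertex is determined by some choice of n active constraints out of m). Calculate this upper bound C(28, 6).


Each vertex corresponds to some choice of n active constraints out of m, so the number of vertices is at most C(m, n) = m! / (n!(m-n)!).
m = 28, n = 6
Numerator: 28 * 27 * 26 * 25 * 24 * 23
Denominator: 6! = 720
C(28, 6) = 376740


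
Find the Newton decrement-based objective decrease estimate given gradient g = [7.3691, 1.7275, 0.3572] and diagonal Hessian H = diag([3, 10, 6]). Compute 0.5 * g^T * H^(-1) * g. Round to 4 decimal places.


Step 1: H is diagonal, so H^(-1) * g = [2.4564, 0.1728, 0.0595].
Step 2: g^T H^(-1) g = sum_i g_i^2 / H_ii
  = (7.3691)^2/3 + (1.7275)^2/10 + (0.3572)^2/6
  = 18.1012 + 0.2984 + 0.0213 = 18.4209
Step 3: Objective decrease = 0.5 * g^T H^(-1) g = 9.2105


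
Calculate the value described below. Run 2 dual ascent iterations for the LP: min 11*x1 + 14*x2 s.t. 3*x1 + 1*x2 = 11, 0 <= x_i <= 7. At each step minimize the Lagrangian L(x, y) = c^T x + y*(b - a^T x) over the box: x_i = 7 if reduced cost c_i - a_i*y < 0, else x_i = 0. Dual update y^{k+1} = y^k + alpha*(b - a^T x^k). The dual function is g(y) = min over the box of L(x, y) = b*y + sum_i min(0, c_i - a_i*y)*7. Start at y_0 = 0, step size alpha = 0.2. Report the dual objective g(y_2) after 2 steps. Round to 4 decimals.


Dual ascent for LP: min 11*x1 + 14*x2, 3*x1 + 1*x2 = 11, 0 <= x_i <= 7
Step 1: y^k = 0.0, reduced costs: (11.0, 14.0)
  x^k = (0.0, 0.0), subgradient = b - a^T x = 11.0
  y^{k+1} = 0.0 + 0.2*11.0 = 2.2
Step 2: y^k = 2.2, reduced costs: (4.4, 11.8)
  x^k = (0.0, 0.0), subgradient = b - a^T x = 11.0
  y^{k+1} = 2.2 + 0.2*11.0 = 4.4
Dual objective at y_2 = 4.4: reduced costs (-2.2, 9.6), box minimizer x = (7.0, 0.0)
g(y_2) = b*y + (c1 - a1*y)*x1 + (c2 - a2*y)*x2 = 11*4.4 + (-2.2)*7.0 + 9.6*0.0 = 48.4 - 15.4 + 0.0 = 33.0


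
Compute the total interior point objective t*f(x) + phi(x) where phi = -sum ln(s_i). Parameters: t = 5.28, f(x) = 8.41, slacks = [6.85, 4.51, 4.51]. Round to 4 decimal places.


Step 1: Compute log-barrier.
ln values: [1.9242, 1.5063, 1.5063]
phi = -(1.9242 + 1.5063 + 1.5063) = -4.9368
Step 2: Compute augmented objective.
t*f(x) = 5.28*8.41 = 44.4048
Total = 44.4048 - 4.9368 = 39.468


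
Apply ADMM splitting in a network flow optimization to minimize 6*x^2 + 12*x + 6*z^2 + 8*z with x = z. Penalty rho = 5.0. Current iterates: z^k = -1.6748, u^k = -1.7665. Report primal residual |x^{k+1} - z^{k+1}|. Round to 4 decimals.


ADMM iteration with rho = 5.0, z^k = -1.6748, u^k = -1.7665
Step 1: x-update.
Minimize 6*x^2 + 12*x + (5.0/2)*(x + 1.6748 - 1.7665)^2
FOC: (2*6 + 5.0)*x = -12 + 5.0*(-1.6748 + 1.7665)
x^{k+1} = -0.6789
Step 2: z-update.
Minimize 6*z^2 + 8*z + (5.0/2)*(-0.6789 - z - 1.7665)^2
FOC: (2*6 + 5.0)*z = -8 + 5.0*(-0.6789 - 1.7665)
z^{k+1} = -1.1898
Step 3: u-update.
u^{k+1} = -1.7665 - 0.6789 + 1.1898 = -1.2556
Step 4: Primal residual = |-0.6789 + 1.1898| = 0.5109


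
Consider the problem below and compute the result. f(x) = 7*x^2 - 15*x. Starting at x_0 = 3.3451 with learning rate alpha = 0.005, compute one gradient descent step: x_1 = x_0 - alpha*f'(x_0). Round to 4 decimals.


We compute the gradient at x_0 and apply the update.
f'(x) = 14*x - 15
f'(3.3451) = 14*3.3451 - 15 = 31.8314
x_1 = 3.3451 - 0.005*31.8314 = 3.1859


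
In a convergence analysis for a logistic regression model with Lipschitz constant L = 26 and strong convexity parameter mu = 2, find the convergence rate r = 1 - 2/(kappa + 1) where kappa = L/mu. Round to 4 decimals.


Step 1: Compute the condition number.
kappa = L/mu = 26/2 = 13.0
Step 2: Compute the convergence rate.
r = 1 - 2/(kappa + 1) = 1 - 2*mu/(L + mu) = (L - mu)/(L + mu) = 24/28 = 0.8571
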